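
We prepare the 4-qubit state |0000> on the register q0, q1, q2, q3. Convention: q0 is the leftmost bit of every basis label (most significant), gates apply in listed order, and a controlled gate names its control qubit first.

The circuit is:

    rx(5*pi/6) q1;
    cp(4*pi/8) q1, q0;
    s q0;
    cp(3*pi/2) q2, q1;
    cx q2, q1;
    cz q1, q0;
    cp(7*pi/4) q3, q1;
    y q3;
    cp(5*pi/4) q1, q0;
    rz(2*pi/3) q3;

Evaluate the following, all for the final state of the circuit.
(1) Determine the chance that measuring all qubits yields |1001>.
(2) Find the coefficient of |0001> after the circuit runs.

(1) The probability of measuring |1001> is 0.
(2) |0001> carries amplitude (-sqrt(2) + sqrt(6))*exp(5*I*pi/6)/4 in the final state.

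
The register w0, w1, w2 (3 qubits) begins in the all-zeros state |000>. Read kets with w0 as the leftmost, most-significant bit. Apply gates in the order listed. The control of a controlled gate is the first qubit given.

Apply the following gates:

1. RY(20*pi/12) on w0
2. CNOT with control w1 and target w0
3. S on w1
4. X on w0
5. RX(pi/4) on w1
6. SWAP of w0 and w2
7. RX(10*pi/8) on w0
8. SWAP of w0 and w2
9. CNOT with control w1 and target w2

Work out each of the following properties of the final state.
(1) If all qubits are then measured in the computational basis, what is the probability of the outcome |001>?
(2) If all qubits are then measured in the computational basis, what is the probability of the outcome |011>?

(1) The probability of measuring |001> is sqrt(2)/16 + 3/32.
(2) The probability of measuring |011> is 3/32 - sqrt(2)/16.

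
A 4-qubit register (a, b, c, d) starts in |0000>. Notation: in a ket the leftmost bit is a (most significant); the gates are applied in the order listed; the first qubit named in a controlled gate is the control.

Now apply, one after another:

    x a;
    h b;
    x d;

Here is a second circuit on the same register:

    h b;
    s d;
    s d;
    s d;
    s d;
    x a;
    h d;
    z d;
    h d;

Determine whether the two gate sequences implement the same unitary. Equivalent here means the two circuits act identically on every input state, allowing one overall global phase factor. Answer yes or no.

Yes — the two circuits implement the same unitary up to a global phase.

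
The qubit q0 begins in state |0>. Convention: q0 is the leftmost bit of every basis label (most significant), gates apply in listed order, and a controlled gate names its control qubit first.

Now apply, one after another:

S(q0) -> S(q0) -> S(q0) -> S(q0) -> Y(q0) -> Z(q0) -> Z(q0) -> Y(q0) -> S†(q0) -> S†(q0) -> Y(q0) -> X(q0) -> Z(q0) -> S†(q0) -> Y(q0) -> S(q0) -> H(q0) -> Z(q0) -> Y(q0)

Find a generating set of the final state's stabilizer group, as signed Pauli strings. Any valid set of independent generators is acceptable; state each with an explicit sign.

One valid set of independent stabilizer generators is -X (any independent generating set of the same group is equally correct).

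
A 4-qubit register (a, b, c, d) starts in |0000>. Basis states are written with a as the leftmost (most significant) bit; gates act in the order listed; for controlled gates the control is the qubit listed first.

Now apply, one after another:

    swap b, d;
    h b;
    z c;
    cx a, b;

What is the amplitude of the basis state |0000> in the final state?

The amplitude on |0000> is sqrt(2)/2.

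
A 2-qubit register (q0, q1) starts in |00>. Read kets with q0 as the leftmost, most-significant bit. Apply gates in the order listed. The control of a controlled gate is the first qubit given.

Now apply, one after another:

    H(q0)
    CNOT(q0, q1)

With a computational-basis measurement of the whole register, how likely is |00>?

Outcome |00> occurs with probability 1/2.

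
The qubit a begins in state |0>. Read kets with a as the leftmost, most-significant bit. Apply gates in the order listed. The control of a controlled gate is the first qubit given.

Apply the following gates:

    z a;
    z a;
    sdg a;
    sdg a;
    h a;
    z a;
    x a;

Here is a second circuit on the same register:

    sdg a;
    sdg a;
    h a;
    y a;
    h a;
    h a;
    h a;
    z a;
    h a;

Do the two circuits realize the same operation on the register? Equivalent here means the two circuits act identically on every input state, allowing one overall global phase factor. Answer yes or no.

No, they are not equivalent — no single phase factor reconciles the two unitaries.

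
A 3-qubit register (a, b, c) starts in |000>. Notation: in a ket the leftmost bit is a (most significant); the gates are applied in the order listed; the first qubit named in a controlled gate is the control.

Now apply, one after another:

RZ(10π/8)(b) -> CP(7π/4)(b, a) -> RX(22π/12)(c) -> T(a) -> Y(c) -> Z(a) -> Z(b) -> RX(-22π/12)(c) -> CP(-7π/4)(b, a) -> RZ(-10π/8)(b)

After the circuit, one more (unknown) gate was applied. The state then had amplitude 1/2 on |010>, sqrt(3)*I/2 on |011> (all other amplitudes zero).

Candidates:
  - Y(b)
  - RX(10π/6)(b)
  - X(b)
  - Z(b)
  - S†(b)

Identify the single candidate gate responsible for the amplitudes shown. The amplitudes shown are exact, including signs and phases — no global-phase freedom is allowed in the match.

It was X(b) that produced the state shown.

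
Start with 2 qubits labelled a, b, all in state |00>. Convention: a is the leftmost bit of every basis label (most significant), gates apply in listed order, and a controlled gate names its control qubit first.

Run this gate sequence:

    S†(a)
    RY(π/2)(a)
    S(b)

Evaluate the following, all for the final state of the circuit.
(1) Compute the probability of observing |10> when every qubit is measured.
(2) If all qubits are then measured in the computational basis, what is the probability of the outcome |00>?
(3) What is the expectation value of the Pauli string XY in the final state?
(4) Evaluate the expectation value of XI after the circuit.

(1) The probability of measuring |10> is 1/2.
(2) Outcome |00> occurs with probability 1/2.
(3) The expectation value of XY is 0.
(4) In the final state, XI has expectation 1.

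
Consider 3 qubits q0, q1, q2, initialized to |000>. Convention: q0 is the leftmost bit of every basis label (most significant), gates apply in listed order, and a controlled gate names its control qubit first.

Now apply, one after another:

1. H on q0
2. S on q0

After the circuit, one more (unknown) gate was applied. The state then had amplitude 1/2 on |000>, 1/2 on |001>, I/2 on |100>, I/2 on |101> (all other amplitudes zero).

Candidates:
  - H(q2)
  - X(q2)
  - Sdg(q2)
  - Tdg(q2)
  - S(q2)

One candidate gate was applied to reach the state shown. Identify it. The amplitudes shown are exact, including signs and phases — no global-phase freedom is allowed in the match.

It was H(q2) that produced the state shown.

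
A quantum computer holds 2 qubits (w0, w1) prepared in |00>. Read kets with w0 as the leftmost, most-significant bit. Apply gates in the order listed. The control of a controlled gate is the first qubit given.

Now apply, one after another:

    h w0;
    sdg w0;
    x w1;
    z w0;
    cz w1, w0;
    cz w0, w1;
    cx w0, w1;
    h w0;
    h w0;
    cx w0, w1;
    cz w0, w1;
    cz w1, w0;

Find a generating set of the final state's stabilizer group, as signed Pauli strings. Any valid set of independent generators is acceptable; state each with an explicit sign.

The final state is stabilized by the group generated by +YI, -IZ; other independent generating sets are equally valid.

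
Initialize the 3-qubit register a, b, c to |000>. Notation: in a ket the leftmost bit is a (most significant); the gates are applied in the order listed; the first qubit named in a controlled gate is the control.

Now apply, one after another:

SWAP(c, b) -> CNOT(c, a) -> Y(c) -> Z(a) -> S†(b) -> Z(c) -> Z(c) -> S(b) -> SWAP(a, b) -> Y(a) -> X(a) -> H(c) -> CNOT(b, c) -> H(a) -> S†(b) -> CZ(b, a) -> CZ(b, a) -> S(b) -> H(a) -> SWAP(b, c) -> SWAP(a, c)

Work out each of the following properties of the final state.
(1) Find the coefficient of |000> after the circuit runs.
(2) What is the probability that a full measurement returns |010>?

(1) |000> carries amplitude -sqrt(2)/2 in the final state. Key observation: the block from step 14 through step 19 cancels to the identity and can be dropped.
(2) Outcome |010> occurs with probability 1/2.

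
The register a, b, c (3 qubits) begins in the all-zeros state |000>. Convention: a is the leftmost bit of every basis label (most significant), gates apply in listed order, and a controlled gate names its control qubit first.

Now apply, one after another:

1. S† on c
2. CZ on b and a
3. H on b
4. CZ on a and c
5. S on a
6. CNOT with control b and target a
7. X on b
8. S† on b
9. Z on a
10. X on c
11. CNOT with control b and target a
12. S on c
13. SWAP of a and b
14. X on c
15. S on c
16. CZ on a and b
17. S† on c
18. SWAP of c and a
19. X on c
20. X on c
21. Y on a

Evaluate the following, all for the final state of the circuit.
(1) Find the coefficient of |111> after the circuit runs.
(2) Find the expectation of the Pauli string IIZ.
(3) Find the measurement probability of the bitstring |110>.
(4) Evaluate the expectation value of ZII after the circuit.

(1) |111> carries amplitude -sqrt(2)*I/2 in the final state.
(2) The observable IIZ averages to 0.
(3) Outcome |110> occurs with probability 1/2.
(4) The expectation value of ZII is -1.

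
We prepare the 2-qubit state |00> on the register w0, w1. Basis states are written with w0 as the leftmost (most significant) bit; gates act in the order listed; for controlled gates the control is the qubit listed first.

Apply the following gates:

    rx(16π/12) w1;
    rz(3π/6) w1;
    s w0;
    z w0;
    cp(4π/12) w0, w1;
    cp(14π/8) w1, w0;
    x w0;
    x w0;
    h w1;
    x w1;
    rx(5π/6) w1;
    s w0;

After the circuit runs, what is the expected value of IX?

In the final state, IX has expectation -1/2.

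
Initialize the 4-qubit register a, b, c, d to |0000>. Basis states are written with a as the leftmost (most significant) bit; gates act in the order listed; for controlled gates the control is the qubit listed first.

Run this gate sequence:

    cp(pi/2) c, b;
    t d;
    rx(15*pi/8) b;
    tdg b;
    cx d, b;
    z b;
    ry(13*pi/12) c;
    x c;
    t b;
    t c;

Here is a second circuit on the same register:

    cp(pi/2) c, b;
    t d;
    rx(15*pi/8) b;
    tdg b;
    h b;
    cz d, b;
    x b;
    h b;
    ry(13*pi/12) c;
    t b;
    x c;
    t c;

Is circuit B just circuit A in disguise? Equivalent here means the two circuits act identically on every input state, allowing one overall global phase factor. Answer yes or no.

Yes — the two circuits implement the same unitary up to a global phase.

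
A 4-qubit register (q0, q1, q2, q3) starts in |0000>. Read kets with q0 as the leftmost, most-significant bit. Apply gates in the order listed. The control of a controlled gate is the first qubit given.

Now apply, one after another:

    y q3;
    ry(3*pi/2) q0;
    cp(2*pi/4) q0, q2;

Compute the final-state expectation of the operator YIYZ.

In the final state, YIYZ has expectation 0.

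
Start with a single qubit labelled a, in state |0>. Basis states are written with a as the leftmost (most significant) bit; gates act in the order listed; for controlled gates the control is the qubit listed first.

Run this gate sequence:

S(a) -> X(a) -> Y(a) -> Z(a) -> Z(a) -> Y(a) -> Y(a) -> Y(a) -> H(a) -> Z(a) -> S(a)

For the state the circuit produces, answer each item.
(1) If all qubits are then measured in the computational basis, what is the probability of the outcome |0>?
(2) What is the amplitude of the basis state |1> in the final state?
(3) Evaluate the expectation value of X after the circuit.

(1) The probability of measuring |0> is 1/2. Key observation: steps 3-6 multiply out to the identity, so the circuit reduces to the remaining gates.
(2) |1> carries amplitude sqrt(2)*I/2 in the final state.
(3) The observable X averages to 0.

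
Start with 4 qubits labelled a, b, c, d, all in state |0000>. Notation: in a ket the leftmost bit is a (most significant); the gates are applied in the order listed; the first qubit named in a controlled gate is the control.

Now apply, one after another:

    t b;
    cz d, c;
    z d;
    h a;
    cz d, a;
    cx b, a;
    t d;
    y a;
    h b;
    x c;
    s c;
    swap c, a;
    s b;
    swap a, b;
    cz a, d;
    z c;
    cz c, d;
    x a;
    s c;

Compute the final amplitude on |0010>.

The final state's coefficient on |0010> equals 0.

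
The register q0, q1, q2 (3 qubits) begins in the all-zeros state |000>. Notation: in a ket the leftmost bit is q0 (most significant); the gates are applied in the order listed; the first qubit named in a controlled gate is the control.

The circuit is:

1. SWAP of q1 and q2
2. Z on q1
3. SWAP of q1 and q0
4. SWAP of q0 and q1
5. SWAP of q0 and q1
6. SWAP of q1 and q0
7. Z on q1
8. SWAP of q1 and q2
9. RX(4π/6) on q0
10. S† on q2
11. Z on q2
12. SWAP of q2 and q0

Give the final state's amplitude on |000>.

The amplitude on |000> is 1/2.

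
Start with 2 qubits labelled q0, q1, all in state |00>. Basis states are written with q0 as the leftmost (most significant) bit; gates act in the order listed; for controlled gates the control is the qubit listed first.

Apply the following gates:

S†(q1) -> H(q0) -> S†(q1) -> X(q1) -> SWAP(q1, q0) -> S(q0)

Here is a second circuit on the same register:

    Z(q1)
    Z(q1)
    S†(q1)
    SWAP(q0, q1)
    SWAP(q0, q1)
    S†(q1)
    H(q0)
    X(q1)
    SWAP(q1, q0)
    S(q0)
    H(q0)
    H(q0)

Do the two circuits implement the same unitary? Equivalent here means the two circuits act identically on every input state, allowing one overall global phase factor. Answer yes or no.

Yes, they are equivalent — the unitaries differ by at most a global phase.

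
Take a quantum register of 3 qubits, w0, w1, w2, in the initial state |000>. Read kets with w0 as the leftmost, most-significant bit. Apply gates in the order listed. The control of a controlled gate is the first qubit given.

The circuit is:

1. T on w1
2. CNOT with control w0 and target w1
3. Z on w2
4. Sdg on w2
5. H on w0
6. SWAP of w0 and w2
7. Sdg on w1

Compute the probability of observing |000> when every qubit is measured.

A full measurement returns |000> with probability 1/2.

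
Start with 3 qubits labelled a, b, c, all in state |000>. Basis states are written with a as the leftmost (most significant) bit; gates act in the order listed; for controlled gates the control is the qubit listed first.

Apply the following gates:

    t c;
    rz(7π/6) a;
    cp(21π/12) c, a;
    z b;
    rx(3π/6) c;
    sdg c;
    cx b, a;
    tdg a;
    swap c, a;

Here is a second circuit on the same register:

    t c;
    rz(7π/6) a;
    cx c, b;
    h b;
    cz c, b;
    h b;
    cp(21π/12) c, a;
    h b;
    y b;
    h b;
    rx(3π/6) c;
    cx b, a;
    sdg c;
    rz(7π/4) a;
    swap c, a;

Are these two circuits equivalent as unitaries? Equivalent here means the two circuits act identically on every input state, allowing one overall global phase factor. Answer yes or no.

No — the two circuits implement different unitaries, even allowing a global phase.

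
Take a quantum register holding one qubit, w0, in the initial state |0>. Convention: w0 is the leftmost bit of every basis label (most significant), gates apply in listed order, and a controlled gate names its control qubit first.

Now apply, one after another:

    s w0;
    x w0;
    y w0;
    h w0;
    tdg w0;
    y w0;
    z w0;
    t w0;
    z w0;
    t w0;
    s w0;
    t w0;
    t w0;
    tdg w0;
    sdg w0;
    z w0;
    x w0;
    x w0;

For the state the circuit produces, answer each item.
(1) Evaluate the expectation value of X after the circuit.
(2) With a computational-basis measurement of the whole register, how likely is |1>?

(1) In the final state, X has expectation -1.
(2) Outcome |1> occurs with probability 1/2.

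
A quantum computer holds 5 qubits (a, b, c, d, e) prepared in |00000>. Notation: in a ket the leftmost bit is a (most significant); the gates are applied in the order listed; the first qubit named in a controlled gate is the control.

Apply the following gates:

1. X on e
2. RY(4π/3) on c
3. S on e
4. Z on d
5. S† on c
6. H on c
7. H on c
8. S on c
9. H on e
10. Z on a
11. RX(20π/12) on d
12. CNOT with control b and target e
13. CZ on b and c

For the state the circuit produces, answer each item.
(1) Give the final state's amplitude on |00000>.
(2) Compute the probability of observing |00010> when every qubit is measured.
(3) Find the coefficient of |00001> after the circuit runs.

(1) The final state's coefficient on |00000> equals sqrt(6)*I/8. Key observation: steps 5-8 multiply out to the identity, so the circuit reduces to the remaining gates.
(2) A full measurement returns |00010> with probability 1/32.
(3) The final state's coefficient on |00001> equals -sqrt(6)*I/8.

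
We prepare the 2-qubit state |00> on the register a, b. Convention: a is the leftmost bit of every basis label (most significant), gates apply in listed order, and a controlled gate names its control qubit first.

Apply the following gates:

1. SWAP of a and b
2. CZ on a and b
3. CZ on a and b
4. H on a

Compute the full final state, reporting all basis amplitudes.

The resulting statevector has amplitude sqrt(2)/2 on |00>, 0 on |01>, sqrt(2)/2 on |10>, 0 on |11>. Key observation: the block from step 2 through step 3 cancels to the identity and can be dropped.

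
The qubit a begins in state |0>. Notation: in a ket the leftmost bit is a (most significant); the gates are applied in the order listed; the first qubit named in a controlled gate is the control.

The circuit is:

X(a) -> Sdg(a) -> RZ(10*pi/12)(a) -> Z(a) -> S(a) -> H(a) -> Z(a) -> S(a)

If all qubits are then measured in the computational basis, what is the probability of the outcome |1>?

The probability of measuring |1> is 1/2.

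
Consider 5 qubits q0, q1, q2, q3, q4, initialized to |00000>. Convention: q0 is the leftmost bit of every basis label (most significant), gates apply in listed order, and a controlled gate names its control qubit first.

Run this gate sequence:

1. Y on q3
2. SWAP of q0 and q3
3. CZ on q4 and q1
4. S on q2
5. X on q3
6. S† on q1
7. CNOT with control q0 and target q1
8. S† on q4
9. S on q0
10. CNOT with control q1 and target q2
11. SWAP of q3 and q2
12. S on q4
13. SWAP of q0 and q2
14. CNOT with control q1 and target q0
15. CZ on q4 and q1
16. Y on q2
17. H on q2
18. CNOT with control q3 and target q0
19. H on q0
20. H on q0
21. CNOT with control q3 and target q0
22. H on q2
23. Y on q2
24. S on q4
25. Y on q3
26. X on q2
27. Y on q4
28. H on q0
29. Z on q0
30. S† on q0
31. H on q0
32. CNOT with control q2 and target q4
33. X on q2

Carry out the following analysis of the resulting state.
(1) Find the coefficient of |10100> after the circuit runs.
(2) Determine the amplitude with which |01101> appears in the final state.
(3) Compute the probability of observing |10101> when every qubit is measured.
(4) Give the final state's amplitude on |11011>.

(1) The final state's coefficient on |10100> equals 0. Key observation: steps 16-23 multiply out to the identity, so the circuit reduces to the remaining gates.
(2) |01101> carries amplitude -1/2 - I/2 in the final state.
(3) A full measurement returns |10101> with probability 0.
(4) |11011> carries amplitude 0 in the final state.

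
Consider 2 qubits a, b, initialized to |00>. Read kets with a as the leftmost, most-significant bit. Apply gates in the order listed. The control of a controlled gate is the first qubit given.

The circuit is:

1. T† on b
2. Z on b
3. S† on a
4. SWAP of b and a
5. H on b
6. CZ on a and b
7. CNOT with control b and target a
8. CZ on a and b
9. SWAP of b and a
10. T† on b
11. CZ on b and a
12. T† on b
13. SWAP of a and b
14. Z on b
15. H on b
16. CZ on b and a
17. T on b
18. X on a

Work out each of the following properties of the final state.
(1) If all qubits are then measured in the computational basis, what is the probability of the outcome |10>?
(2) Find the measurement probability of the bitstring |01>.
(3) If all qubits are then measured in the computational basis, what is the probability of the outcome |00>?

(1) Outcome |10> occurs with probability 1/4.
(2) A full measurement returns |01> with probability 1/4.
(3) The probability of measuring |00> is 1/4.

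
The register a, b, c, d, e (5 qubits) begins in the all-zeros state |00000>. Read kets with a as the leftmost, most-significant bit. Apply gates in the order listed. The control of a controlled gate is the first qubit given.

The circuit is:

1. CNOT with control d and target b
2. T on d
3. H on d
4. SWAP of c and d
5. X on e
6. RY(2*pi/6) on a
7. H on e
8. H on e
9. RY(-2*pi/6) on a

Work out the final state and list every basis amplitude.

The resulting statevector has amplitude sqrt(2)/2 on |00001>, sqrt(2)/2 on |00101>, and 0 on every other basis state. Key observation: steps 6-9 multiply out to the identity, so the circuit reduces to the remaining gates.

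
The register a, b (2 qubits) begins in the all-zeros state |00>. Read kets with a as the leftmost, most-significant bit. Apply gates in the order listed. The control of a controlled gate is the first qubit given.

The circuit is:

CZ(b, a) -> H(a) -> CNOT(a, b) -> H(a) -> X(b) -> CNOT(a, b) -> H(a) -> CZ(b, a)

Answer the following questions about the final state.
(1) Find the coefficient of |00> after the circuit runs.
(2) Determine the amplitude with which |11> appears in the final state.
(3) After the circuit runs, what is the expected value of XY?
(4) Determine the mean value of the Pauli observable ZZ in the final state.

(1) The amplitude on |00> is sqrt(2)/2.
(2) The amplitude on |11> is -sqrt(2)/2.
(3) In the final state, XY has expectation 0.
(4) In the final state, ZZ has expectation 1.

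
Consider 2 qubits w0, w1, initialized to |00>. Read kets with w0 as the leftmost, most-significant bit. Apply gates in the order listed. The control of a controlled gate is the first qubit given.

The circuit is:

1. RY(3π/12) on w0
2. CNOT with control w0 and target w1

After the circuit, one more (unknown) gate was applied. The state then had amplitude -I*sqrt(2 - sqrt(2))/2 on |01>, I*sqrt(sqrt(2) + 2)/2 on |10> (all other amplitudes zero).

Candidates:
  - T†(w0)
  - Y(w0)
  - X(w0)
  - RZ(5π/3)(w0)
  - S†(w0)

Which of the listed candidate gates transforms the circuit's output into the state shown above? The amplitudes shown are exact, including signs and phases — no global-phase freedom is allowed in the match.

It was Y(w0) that produced the state shown.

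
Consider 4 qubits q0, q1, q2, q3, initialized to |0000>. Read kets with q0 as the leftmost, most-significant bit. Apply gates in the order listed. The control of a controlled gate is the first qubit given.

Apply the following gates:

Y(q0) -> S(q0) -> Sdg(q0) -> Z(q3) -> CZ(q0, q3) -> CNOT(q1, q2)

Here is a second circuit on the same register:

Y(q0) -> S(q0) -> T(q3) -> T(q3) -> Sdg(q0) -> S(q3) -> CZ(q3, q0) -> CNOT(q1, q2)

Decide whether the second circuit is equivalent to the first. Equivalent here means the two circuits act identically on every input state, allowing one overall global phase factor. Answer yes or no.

Yes: on every input state the two circuits agree up to one overall phase factor.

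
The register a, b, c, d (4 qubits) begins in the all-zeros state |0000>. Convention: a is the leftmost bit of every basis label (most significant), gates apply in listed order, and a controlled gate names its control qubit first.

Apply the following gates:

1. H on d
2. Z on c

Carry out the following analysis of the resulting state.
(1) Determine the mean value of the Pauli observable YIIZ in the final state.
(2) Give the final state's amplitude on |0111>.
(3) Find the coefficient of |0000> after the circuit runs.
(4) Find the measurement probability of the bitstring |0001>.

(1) In the final state, YIIZ has expectation 0.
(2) |0111> carries amplitude 0 in the final state.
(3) |0000> carries amplitude sqrt(2)/2 in the final state.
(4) A full measurement returns |0001> with probability 1/2.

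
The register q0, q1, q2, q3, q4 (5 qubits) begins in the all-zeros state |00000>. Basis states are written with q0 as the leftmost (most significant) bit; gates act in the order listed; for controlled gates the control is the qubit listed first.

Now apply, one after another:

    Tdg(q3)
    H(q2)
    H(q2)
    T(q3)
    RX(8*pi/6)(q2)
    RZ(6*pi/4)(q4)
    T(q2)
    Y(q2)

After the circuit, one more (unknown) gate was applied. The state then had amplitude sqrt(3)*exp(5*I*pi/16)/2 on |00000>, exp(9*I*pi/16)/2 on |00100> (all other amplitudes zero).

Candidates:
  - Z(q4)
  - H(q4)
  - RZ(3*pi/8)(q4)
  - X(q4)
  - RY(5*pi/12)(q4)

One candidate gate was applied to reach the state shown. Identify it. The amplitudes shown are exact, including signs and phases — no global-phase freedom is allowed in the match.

The unique candidate consistent with the amplitudes is RZ(3*pi/8)(q4).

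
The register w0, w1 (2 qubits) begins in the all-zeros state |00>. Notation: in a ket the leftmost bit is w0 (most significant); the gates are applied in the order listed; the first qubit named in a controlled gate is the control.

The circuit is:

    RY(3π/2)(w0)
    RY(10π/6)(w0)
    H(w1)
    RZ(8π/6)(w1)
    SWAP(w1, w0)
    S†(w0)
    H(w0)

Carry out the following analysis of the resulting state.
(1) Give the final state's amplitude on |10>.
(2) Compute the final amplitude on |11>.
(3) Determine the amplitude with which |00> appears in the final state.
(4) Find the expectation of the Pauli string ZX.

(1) The final state's coefficient on |10> equals (-sqrt(6) + sqrt(2) - (-sqrt(6) + sqrt(2))*exp(5*I*pi/6))*exp(I*pi/3)/8.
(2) The final state's coefficient on |11> equals (sqrt(2) + sqrt(6) - (sqrt(2) + sqrt(6))*exp(5*I*pi/6))*exp(I*pi/3)/8.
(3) |00> carries amplitude (-sqrt(6) + sqrt(2) - (-sqrt(2) + sqrt(6))*exp(5*I*pi/6))*exp(I*pi/3)/8 in the final state.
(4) The expectation value of ZX is sqrt(3)/4.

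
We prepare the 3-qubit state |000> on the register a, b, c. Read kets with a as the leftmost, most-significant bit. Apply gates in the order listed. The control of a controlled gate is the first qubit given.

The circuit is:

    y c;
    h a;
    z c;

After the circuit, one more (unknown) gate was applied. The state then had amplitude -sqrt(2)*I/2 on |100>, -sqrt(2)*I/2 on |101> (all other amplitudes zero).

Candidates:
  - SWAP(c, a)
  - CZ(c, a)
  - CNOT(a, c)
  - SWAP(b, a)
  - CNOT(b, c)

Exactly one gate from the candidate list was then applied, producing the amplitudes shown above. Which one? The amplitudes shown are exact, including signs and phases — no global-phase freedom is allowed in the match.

The unique candidate consistent with the amplitudes is SWAP(c, a).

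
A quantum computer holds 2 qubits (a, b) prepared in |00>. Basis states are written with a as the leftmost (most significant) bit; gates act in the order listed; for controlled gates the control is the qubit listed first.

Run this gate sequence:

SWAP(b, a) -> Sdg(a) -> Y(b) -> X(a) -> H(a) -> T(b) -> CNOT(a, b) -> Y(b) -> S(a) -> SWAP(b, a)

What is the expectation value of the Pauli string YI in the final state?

The observable YI averages to 0.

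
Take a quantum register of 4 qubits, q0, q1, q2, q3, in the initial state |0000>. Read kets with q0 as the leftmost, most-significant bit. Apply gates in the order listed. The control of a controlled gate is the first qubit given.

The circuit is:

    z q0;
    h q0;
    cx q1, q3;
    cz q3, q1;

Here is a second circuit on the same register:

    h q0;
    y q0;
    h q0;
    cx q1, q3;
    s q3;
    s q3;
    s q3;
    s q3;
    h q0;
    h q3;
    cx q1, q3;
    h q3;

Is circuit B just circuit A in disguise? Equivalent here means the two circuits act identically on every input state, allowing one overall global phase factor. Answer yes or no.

No — the two circuits implement different unitaries, even allowing a global phase.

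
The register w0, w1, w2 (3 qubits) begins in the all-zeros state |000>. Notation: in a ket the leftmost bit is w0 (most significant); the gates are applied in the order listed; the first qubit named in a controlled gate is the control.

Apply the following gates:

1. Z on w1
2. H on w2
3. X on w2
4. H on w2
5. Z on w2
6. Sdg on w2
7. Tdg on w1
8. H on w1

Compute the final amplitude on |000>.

The amplitude on |000> is sqrt(2)/2. Key observation: steps 2-5 multiply out to the identity, so the circuit reduces to the remaining gates.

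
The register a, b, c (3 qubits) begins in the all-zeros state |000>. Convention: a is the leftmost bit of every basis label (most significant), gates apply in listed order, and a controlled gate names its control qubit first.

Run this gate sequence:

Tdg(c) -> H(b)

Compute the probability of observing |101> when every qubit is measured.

Outcome |101> occurs with probability 0.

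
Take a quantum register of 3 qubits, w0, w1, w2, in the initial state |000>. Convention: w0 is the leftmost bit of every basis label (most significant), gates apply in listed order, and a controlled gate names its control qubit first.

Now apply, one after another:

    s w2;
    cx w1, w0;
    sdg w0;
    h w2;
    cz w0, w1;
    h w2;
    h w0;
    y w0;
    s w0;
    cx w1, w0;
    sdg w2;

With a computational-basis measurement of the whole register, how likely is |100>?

Outcome |100> occurs with probability 1/2.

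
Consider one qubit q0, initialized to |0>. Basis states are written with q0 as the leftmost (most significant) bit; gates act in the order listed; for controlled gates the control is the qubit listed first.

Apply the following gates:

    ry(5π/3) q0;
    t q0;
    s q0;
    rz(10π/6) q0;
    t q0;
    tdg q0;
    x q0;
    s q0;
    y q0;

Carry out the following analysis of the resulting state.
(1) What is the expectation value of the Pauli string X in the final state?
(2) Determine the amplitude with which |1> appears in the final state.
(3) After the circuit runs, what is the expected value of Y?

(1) The observable X averages to sqrt(6)/8 + 3*sqrt(2)/8.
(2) |1> carries amplitude exp(I*pi/12)/2 in the final state.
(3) The observable Y averages to -3*sqrt(2)/8 + sqrt(6)/8.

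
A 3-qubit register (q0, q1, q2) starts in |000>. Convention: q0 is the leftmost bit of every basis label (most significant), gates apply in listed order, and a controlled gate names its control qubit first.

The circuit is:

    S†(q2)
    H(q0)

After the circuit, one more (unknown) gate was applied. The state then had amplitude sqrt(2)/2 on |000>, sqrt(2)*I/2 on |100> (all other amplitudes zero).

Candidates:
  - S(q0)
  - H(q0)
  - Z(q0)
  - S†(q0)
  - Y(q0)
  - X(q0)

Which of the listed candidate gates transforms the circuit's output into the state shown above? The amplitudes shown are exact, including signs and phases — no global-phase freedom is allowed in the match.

It was S(q0) that produced the state shown.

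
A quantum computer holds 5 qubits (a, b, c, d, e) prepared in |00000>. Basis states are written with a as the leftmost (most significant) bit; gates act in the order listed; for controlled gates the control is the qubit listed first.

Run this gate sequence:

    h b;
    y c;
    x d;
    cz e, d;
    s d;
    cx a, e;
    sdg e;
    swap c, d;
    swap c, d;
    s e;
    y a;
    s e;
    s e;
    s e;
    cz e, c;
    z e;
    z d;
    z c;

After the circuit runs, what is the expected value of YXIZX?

In the final state, YXIZX has expectation 0. Key observation: steps 7-10 multiply out to the identity, so the circuit reduces to the remaining gates.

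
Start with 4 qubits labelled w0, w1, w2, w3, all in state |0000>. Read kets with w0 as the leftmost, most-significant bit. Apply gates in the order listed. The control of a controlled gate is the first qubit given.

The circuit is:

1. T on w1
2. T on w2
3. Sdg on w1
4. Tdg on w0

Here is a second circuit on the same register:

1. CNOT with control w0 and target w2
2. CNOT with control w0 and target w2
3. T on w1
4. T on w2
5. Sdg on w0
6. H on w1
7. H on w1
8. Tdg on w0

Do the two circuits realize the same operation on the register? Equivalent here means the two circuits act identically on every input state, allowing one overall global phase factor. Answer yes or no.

No: there is an input state on which the two circuits produce genuinely different outputs (not merely differing by a phase).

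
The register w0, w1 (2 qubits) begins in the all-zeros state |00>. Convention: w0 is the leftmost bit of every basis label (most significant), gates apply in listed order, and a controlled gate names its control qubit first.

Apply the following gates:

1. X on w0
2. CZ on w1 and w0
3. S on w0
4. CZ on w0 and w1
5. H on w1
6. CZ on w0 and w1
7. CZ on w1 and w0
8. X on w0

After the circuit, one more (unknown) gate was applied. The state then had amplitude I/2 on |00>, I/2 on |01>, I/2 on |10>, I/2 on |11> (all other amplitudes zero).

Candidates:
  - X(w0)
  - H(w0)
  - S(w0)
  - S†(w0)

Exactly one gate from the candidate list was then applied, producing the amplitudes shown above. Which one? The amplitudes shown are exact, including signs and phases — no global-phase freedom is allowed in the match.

The unique candidate consistent with the amplitudes is H(w0).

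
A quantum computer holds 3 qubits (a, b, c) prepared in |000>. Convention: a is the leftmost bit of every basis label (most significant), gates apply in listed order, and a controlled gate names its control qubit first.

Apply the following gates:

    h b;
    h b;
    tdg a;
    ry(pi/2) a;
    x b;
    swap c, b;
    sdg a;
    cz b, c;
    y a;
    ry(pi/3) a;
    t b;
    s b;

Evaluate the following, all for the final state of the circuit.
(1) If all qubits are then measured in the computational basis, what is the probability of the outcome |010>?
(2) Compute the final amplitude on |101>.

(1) Outcome |010> occurs with probability 0. Key observation: the block from step 1 through step 2 cancels to the identity and can be dropped.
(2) The amplitude on |101> is -sqrt(2)/4 + sqrt(6)*I/4.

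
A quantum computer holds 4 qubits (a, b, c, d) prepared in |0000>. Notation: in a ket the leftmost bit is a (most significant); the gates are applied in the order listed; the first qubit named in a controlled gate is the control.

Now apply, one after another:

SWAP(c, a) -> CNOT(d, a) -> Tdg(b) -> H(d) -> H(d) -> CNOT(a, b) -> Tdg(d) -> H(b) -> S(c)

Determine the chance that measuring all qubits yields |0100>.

A full measurement returns |0100> with probability 1/2.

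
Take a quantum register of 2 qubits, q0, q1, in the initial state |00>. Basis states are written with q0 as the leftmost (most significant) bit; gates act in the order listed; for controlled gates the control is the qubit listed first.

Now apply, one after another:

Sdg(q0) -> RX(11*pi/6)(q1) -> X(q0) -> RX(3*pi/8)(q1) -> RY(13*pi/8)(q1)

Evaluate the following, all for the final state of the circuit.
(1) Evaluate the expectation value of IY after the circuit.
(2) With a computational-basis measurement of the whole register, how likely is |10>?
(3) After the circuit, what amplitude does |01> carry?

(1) The observable IY averages to -sqrt(3*sqrt(2) + 6)/4 + sqrt(2 - sqrt(2))/4.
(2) The probability of measuring |10> is -sqrt(6)/16 + sqrt(2)/16 + sqrt(3)/8 + 1/2.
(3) |01> carries amplitude 0 in the final state.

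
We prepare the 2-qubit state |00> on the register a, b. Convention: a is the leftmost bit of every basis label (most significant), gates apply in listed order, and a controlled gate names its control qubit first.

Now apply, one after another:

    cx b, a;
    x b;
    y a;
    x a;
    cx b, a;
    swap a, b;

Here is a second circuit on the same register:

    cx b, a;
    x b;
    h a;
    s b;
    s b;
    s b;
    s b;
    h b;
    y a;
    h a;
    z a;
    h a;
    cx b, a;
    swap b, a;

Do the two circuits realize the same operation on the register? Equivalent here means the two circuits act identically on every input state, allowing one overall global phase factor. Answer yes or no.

No: there is an input state on which the two circuits produce genuinely different outputs (not merely differing by a phase).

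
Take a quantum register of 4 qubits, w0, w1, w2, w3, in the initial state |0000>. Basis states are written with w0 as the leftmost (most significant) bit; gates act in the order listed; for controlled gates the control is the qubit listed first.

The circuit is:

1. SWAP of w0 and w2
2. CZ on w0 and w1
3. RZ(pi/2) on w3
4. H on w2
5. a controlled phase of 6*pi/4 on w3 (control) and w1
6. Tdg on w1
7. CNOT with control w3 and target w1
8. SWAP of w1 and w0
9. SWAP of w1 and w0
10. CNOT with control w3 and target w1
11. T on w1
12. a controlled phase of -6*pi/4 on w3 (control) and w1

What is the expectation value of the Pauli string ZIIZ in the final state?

The expectation value of ZIIZ is 1.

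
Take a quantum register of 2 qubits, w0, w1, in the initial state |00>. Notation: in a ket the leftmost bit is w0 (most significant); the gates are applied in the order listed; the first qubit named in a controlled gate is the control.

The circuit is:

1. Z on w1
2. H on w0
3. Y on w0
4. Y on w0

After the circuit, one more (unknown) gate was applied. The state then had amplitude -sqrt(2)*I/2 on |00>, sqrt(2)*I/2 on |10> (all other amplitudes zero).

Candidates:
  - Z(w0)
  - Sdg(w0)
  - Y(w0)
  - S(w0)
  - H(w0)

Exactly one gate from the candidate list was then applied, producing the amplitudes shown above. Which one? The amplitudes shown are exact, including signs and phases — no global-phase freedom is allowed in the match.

It was Y(w0) that produced the state shown.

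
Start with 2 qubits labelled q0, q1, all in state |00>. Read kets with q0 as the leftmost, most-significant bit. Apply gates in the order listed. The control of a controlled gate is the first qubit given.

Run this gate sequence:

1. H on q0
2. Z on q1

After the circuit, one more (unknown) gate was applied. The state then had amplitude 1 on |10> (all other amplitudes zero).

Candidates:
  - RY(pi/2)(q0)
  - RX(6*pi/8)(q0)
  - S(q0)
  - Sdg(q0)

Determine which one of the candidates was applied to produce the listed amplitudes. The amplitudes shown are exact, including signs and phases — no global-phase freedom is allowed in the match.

The applied gate was RY(pi/2)(q0).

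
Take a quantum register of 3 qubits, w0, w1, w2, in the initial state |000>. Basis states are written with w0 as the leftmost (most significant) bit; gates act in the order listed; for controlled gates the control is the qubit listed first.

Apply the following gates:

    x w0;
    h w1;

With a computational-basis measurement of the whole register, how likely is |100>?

Outcome |100> occurs with probability 1/2.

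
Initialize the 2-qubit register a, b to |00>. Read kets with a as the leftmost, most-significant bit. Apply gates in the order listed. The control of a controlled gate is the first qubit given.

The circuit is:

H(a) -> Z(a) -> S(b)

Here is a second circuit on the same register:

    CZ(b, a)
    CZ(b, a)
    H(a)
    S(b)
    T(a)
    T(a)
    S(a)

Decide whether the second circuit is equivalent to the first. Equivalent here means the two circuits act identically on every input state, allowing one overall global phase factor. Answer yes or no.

Yes — the two circuits implement the same unitary up to a global phase.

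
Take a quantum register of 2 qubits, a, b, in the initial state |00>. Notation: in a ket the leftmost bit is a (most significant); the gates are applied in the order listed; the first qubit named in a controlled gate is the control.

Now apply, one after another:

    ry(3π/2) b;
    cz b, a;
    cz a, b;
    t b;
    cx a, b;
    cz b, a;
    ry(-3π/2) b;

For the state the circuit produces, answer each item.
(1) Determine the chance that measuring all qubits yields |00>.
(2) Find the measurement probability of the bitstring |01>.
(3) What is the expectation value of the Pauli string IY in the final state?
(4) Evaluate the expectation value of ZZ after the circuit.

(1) Outcome |00> occurs with probability sqrt(2)/4 + 1/2.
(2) Outcome |01> occurs with probability 1/2 - sqrt(2)/4.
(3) In the final state, IY has expectation -sqrt(2)/2.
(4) In the final state, ZZ has expectation sqrt(2)/2.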